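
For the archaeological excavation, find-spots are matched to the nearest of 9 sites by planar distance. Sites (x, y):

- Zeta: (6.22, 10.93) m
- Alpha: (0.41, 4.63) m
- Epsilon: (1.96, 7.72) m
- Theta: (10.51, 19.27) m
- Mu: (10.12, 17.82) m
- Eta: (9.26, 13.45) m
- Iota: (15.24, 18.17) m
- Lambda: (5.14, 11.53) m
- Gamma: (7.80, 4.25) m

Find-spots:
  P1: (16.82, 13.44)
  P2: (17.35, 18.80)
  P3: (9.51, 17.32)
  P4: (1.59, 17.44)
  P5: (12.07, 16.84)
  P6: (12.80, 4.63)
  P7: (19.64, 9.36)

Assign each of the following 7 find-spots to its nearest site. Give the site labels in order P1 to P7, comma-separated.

Iota, Iota, Mu, Lambda, Mu, Gamma, Iota

P1 → Iota (d²=24.87)
P2 → Iota (d²=4.85)
P3 → Mu (d²=0.62)
P4 → Lambda (d²=47.53)
P5 → Mu (d²=4.76)
P6 → Gamma (d²=25.14)
P7 → Iota (d²=96.98)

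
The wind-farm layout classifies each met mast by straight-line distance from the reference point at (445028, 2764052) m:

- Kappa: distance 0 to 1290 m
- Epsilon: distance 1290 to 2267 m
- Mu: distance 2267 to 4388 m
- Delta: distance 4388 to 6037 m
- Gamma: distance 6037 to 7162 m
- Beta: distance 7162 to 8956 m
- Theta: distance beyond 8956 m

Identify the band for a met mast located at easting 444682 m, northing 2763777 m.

Distance = √((444682−445028)² + (2763777−2764052)²) = √(119716.000 + 75625.000) = 441.974 m.
0 ≤ 441.974 < 1290 → Kappa.

Kappa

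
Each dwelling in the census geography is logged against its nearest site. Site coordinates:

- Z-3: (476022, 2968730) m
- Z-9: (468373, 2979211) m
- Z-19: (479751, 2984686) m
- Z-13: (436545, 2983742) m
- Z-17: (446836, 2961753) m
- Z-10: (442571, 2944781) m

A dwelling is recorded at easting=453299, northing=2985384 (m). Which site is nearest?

Squared distances to each site:
Z-3: 793690445.000; Z-9: 265331405.000; Z-19: 700195508.000; Z-13: 283392680.000; Z-17: 600194530.000; Z-10: 1763693593.000.
Minimum at Z-9.

Z-9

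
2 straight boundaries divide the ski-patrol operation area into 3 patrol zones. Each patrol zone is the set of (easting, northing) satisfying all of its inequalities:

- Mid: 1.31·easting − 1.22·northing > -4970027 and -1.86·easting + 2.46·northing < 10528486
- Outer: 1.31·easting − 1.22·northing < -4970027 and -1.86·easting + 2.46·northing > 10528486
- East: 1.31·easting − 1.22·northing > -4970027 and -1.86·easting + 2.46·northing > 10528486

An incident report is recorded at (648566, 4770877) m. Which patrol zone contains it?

Outer

1.31·648566 − 1.22·4770877 = -4970848.480, which is < -4970027
-1.86·648566 + 2.46·4770877 = 10530024.660, which is > 10528486
This sign pattern matches Outer.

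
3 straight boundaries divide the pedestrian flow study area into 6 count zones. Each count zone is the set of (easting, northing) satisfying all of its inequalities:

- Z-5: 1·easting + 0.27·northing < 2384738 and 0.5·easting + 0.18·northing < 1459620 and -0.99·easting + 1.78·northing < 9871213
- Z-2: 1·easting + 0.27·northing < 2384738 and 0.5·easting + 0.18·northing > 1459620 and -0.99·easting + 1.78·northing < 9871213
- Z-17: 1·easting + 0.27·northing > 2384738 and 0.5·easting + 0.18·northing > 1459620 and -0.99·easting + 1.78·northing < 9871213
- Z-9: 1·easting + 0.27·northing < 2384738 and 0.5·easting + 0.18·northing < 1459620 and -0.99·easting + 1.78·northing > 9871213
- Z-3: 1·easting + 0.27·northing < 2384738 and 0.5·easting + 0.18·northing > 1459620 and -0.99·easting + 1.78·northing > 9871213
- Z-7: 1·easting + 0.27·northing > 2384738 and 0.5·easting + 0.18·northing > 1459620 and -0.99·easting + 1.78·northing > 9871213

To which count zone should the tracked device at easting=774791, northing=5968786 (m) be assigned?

Z-17

1·774791 + 0.27·5968786 = 2386363.220, which is > 2384738
0.5·774791 + 0.18·5968786 = 1461776.980, which is > 1459620
-0.99·774791 + 1.78·5968786 = 9857395.990, which is < 9871213
This sign pattern matches Z-17.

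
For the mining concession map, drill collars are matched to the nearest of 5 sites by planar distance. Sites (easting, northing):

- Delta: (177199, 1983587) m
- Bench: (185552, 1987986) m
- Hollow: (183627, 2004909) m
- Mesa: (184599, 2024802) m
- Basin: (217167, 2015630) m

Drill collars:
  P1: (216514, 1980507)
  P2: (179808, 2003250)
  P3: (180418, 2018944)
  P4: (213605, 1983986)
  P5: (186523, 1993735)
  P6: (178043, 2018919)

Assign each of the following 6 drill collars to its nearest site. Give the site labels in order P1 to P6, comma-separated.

P1 → Bench (d²=1014580885.00)
P2 → Hollow (d²=17337042.00)
P3 → Mesa (d²=51796925.00)
P4 → Bench (d²=802970809.00)
P5 → Bench (d²=33993842.00)
P6 → Mesa (d²=77590825.00)

Bench, Hollow, Mesa, Bench, Bench, Mesa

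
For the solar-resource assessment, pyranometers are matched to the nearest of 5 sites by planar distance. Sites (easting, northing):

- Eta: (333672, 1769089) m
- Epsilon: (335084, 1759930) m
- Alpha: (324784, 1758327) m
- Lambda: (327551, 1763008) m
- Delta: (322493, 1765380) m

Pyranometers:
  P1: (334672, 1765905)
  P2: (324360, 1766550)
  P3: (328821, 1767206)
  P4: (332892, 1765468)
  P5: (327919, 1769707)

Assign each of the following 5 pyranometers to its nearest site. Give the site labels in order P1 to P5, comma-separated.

P1 → Eta (d²=11137856.00)
P2 → Delta (d²=4854589.00)
P3 → Lambda (d²=19236104.00)
P4 → Eta (d²=13720041.00)
P5 → Eta (d²=33478933.00)

Eta, Delta, Lambda, Eta, Eta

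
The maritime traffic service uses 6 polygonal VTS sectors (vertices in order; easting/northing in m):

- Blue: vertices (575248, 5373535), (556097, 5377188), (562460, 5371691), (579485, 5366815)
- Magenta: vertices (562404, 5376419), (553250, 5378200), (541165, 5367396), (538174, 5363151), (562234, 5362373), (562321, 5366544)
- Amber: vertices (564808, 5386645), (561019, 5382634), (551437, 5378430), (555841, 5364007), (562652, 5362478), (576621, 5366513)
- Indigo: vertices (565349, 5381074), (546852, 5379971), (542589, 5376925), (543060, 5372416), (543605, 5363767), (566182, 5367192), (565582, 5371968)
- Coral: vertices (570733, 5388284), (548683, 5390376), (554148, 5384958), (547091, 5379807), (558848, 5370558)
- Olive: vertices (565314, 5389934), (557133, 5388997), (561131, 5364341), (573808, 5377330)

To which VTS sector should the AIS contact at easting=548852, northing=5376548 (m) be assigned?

Indigo

Cast a ray rightward from (548852, 5376548). For each polygon, the edges (by vertex number in listed order) whose endpoints lie on opposite sides of northing = 5376548, where each meets that height, and whether that is right or left of the point:
Blue: 1–2 at easting≈559452.2 (right), 2–3 at easting≈556837.8 (right) → 2 crossings.
Magenta: 1–2 at easting≈561741.0 (right), 2–3 at easting≈551402.1 (right) → 2 crossings.
Amber: 3–4 at easting≈552011.7 (right), 6–1 at easting≈570732.7 (right) → 2 crossings.
Indigo: 3–4 at easting≈542628.4 (left), 7–1 at easting≈565464.8 (right) → 1 crossing.
Coral: 4–5 at easting≈551233.7 (right), 5–1 at easting≈562864.2 (right) → 2 crossings.
Olive: 2–3 at easting≈559151.6 (right), 3–4 at easting≈573044.8 (right) → 2 crossings.
Only Indigo has an odd count, so the point is inside Indigo.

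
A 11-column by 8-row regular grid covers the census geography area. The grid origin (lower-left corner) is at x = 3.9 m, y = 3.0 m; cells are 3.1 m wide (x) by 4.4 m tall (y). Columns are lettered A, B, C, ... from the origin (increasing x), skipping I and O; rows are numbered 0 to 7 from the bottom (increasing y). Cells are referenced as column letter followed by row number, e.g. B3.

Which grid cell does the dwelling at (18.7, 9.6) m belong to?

Column index: ⌊(18.7 − 3.9) / 3.1⌋ = ⌊4.774⌋ = 4 → column E
Row offset from origin: ⌊(9.6 − 3.0) / 4.4⌋ = ⌊1.500⌋ = 1 → row 1

E1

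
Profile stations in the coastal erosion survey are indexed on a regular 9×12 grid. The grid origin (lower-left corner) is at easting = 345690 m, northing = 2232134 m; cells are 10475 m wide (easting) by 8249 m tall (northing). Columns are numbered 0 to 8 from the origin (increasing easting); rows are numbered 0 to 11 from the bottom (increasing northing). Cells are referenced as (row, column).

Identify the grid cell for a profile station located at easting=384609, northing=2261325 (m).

(3, 3)

Column index: ⌊(384609 − 345690) / 10475⌋ = ⌊3.715⌋ = 3
Row offset from origin: ⌊(2261325 − 2232134) / 8249⌋ = ⌊3.539⌋ = 3 → row 3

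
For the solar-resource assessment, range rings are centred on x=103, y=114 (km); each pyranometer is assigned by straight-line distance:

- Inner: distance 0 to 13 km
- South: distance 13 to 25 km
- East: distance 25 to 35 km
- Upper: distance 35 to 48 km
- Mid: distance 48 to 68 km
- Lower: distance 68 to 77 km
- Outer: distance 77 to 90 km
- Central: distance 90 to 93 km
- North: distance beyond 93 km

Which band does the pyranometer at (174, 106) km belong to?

Distance = √((174−103)² + (106−114)²) = √(5041.000 + 64.000) = 71.449 km.
68 ≤ 71.449 < 77 → Lower.

Lower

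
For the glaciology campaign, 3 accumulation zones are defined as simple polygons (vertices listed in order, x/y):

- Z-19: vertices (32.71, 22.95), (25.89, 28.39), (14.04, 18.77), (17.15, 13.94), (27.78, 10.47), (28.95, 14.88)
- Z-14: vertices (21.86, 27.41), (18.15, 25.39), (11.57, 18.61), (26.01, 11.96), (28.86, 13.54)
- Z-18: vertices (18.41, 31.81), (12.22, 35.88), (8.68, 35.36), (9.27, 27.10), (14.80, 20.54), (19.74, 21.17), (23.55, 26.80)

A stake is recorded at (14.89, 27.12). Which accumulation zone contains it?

Z-18

Cast a ray rightward from (14.89, 27.12). For each polygon, the edges (by vertex number in listed order) whose endpoints lie on opposite sides of y = 27.12, where each meets that height, and whether that is right or left of the point:
Z-19: 1–2 at x≈27.482 (right), 2–3 at x≈24.326 (right) → 2 crossings.
Z-14: 1–2 at x≈21.327 (right), 5–1 at x≈22.006 (right) → 2 crossings.
Z-18: 3–4 at x≈9.269 (left), 7–1 at x≈23.222 (right) → 1 crossing.
Only Z-18 has an odd count, so the point is inside Z-18.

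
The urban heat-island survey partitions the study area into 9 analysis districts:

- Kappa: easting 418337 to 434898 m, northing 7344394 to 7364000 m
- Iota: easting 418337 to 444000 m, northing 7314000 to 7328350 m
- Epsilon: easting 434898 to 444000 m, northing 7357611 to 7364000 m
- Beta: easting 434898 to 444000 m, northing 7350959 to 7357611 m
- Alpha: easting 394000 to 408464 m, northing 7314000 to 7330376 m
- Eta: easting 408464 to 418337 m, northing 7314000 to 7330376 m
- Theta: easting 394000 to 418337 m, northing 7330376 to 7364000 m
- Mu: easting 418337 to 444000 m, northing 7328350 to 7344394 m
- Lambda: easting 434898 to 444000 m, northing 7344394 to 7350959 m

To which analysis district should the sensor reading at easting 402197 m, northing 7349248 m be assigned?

Theta

The point has easting = 402197 and northing = 7349248.
Only Theta satisfies 394000 ≤ easting ≤ 418337 and 7330376 ≤ northing ≤ 7364000.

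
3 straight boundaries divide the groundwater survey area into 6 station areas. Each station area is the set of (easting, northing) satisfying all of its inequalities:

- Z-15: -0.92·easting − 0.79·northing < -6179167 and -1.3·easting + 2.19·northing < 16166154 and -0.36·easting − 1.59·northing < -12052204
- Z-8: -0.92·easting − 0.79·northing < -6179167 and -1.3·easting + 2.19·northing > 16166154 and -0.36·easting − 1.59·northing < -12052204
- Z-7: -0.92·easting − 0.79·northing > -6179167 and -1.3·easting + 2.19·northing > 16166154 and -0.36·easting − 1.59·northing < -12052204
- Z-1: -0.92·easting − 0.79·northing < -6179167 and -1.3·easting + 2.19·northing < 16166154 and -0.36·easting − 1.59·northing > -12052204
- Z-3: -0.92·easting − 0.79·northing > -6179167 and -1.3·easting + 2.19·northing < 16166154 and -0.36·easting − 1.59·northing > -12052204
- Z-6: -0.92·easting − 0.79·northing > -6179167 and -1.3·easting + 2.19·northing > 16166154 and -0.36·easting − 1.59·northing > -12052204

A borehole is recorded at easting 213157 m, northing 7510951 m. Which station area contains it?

Z-6

-0.92·213157 − 0.79·7510951 = -6129755.730, which is > -6179167
-1.3·213157 + 2.19·7510951 = 16171878.590, which is > 16166154
-0.36·213157 − 1.59·7510951 = -12019148.610, which is > -12052204
This sign pattern matches Z-6.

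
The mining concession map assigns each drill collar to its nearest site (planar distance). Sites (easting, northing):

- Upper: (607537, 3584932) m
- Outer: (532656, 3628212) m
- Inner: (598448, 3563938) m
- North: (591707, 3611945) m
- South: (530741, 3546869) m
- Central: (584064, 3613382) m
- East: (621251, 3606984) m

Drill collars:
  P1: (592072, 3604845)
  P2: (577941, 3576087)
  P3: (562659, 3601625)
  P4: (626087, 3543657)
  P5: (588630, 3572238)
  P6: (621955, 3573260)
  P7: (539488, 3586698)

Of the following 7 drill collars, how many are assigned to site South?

P1 → North
P2 → Inner
P3 → Central
P4 → Inner
P5 → Inner
P6 → Upper
P7 → South
1 of the 7 goes to South.

1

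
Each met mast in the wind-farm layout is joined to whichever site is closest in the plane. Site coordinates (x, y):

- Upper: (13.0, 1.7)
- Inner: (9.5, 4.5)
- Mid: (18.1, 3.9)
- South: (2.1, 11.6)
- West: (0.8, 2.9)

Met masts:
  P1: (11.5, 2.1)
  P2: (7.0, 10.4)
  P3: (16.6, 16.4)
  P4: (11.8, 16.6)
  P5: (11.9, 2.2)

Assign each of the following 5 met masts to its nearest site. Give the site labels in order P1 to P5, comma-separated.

P1 → Upper (d²=2.41)
P2 → South (d²=25.45)
P3 → Mid (d²=158.50)
P4 → South (d²=119.09)
P5 → Upper (d²=1.46)

Upper, South, Mid, South, Upper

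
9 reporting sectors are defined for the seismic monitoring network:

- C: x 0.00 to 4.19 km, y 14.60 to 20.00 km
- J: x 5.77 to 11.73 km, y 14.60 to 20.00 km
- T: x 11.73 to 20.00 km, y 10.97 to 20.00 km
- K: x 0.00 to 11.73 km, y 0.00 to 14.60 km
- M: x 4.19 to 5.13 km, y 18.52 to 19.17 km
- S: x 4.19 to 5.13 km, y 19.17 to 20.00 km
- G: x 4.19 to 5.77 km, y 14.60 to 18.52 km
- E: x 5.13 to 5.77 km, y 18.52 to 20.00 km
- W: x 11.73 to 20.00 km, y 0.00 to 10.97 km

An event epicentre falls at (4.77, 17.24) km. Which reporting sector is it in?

The point has x = 4.77 and y = 17.24.
Only G satisfies 4.19 ≤ x ≤ 5.77 and 14.60 ≤ y ≤ 18.52.

G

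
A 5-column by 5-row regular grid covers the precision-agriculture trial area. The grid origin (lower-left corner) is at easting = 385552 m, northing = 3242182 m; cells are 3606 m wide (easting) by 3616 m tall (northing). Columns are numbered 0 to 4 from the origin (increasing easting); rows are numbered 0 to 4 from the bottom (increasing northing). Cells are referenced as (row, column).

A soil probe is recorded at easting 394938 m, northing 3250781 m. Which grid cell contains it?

(2, 2)

Column index: ⌊(394938 − 385552) / 3606⌋ = ⌊2.603⌋ = 2
Row offset from origin: ⌊(3250781 − 3242182) / 3616⌋ = ⌊2.378⌋ = 2 → row 2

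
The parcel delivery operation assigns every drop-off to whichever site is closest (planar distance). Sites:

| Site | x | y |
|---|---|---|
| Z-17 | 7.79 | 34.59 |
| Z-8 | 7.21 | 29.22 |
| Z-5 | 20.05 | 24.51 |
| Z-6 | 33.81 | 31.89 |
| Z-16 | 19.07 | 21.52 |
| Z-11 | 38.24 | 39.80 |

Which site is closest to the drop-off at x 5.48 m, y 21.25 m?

Squared distances to each site:
Z-17: 183.292; Z-8: 66.514; Z-5: 222.913; Z-6: 915.799; Z-16: 184.761; Z-11: 1417.320.
Minimum at Z-8.

Z-8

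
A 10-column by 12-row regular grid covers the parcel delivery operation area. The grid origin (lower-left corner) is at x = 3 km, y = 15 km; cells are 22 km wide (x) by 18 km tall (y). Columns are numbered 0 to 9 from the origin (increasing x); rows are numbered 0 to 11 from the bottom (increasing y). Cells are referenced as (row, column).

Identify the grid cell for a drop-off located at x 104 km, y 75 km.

Column index: ⌊(104 − 3) / 22⌋ = ⌊4.591⌋ = 4
Row offset from origin: ⌊(75 − 15) / 18⌋ = ⌊3.333⌋ = 3 → row 3

(3, 4)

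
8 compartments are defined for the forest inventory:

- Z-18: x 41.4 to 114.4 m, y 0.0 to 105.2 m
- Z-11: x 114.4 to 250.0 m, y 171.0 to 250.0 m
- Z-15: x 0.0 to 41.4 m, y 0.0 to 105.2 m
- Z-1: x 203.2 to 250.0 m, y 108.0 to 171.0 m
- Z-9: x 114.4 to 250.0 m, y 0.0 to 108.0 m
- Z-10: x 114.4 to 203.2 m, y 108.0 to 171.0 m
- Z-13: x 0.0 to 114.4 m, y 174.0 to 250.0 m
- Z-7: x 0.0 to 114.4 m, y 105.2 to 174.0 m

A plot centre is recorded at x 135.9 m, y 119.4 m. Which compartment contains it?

The point has x = 135.9 and y = 119.4.
Only Z-10 satisfies 114.4 ≤ x ≤ 203.2 and 108.0 ≤ y ≤ 171.0.

Z-10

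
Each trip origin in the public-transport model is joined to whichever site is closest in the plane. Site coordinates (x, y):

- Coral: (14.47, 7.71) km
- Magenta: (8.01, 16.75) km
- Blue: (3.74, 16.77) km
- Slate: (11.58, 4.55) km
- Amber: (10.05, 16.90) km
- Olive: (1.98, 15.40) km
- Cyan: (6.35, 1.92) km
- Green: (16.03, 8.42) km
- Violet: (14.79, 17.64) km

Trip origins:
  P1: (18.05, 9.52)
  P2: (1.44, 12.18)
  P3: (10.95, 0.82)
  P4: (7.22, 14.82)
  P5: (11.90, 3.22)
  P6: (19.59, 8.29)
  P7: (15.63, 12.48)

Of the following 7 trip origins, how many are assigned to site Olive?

1

P1 → Green
P2 → Olive
P3 → Slate
P4 → Magenta
P5 → Slate
P6 → Green
P7 → Green
1 of the 7 goes to Olive.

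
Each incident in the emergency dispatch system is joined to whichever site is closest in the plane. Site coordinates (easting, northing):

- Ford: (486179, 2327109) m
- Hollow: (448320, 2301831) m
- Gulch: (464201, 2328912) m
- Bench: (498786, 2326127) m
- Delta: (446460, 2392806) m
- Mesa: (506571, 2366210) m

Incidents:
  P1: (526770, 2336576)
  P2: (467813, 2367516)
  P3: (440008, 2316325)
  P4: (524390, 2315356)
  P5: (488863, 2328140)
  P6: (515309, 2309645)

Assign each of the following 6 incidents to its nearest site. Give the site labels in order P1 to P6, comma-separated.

P1 → Bench (d²=892285857.00)
P2 → Delta (d²=1095534709.00)
P3 → Hollow (d²=279165380.00)
P4 → Bench (d²=771579257.00)
P5 → Ford (d²=8266817.00)
P6 → Bench (d²=544665853.00)

Bench, Delta, Hollow, Bench, Ford, Bench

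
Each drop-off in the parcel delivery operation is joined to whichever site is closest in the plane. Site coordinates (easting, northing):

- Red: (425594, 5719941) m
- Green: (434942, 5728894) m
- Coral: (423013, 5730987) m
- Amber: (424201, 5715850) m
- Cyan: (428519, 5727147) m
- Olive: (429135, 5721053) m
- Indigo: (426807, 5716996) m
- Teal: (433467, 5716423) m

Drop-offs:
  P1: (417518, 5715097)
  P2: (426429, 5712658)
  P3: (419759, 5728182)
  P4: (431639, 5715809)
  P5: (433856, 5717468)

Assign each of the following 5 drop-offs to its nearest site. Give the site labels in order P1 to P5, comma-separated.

P1 → Amber (d²=45229498.00)
P2 → Amber (d²=15152848.00)
P3 → Coral (d²=18456541.00)
P4 → Teal (d²=3718580.00)
P5 → Teal (d²=1243346.00)

Amber, Amber, Coral, Teal, Teal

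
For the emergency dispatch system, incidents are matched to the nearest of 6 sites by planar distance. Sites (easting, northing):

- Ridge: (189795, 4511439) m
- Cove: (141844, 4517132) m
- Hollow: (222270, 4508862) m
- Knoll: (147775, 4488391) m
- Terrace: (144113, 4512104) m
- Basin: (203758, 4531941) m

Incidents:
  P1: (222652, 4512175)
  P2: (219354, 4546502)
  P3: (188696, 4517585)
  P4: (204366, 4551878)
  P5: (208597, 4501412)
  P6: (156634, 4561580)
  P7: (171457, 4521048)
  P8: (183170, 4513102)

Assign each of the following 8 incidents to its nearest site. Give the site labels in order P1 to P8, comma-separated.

P1 → Hollow (d²=11121893.00)
P2 → Basin (d²=455257937.00)
P3 → Ridge (d²=38981117.00)
P4 → Basin (d²=397853633.00)
P5 → Hollow (d²=242453429.00)
P6 → Cove (d²=2194368804.00)
P7 → Ridge (d²=428615125.00)
P8 → Ridge (d²=46656194.00)

Hollow, Basin, Ridge, Basin, Hollow, Cove, Ridge, Ridge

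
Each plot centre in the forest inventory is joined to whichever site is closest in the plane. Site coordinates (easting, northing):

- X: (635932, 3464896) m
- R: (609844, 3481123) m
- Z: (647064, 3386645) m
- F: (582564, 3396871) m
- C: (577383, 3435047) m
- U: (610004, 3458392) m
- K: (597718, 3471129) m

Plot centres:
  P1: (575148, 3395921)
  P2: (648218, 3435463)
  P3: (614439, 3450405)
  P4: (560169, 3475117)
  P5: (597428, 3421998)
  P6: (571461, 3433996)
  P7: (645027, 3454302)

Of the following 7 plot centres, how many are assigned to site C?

P1 → F
P2 → X
P3 → U
P4 → K
P5 → C
P6 → C
P7 → X
2 of the 7 go to C.

2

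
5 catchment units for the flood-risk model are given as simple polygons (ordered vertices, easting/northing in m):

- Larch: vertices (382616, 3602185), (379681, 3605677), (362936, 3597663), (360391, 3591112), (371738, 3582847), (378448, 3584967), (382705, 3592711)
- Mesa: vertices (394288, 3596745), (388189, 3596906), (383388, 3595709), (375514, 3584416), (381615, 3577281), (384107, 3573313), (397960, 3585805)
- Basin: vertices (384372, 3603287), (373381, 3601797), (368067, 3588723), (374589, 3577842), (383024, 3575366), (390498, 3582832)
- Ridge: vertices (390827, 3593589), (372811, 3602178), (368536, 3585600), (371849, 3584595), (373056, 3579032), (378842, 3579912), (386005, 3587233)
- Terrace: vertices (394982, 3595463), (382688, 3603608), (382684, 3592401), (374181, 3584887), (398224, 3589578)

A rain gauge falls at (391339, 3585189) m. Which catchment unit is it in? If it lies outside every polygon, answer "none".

Mesa

Cast a ray rightward from (391339, 3585189). For each polygon, the edges (by vertex number in listed order) whose endpoints lie on opposite sides of northing = 3585189, where each meets that height, and whether that is right or left of the point:
Larch: 4–5 at easting≈368522.7 (left), 6–7 at easting≈378570.0 (left) → 0 crossings.
Mesa: 3–4 at easting≈376053.0 (left), 6–7 at easting≈397276.9 (right) → 1 crossing.
Basin: 3–4 at easting≈370185.3 (left), 6–1 at easting≈389792.1 (left) → 0 crossings.
Ridge: 3–4 at easting≈369890.9 (left), 6–7 at easting≈384005.1 (left) → 0 crossings.
Terrace: 3–4 at easting≈374522.7 (left), 4–5 at easting≈375728.9 (left) → 0 crossings.
Only Mesa has an odd count, so the point is inside Mesa.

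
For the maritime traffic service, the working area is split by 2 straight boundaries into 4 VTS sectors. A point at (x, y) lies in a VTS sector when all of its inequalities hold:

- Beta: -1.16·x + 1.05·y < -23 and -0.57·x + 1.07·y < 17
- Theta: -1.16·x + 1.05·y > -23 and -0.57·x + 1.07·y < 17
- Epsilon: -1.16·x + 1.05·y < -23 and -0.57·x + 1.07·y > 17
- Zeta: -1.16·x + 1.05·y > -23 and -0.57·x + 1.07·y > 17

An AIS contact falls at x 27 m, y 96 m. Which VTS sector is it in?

Zeta

-1.16·27 + 1.05·96 = 69.480, which is > -23
-0.57·27 + 1.07·96 = 87.330, which is > 17
This sign pattern matches Zeta.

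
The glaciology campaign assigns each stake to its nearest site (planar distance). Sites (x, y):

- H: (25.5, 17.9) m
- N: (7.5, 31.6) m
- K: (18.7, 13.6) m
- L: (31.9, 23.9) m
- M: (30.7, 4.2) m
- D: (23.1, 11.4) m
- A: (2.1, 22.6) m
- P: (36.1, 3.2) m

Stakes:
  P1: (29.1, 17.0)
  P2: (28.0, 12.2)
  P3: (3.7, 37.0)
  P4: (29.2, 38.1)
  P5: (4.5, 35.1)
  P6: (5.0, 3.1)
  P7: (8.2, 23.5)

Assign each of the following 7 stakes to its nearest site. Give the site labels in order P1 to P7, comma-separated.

P1 → H (d²=13.77)
P2 → D (d²=24.65)
P3 → N (d²=43.60)
P4 → L (d²=208.93)
P5 → N (d²=21.25)
P6 → K (d²=297.94)
P7 → A (d²=38.02)

H, D, N, L, N, K, A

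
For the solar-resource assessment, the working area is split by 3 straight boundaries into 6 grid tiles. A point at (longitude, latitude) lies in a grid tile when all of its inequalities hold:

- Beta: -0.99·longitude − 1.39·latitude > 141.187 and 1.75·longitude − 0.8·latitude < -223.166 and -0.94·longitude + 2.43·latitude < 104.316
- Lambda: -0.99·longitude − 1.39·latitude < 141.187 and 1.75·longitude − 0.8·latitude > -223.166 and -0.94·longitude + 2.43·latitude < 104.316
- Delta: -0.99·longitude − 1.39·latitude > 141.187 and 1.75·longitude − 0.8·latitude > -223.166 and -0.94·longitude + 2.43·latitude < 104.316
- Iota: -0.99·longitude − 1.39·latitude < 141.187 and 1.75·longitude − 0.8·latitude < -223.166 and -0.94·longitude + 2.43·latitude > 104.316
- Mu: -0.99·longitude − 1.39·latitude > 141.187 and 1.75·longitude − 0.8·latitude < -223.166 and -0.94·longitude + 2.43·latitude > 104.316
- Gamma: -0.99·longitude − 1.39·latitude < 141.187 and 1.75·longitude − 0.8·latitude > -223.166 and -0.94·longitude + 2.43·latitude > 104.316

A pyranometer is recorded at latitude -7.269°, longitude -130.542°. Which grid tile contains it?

-0.99·-130.542 − 1.39·-7.269 = 139.340, which is < 141.187
1.75·-130.542 − 0.8·-7.269 = -222.633, which is > -223.166
-0.94·-130.542 + 2.43·-7.269 = 105.046, which is > 104.316
This sign pattern matches Gamma.

Gamma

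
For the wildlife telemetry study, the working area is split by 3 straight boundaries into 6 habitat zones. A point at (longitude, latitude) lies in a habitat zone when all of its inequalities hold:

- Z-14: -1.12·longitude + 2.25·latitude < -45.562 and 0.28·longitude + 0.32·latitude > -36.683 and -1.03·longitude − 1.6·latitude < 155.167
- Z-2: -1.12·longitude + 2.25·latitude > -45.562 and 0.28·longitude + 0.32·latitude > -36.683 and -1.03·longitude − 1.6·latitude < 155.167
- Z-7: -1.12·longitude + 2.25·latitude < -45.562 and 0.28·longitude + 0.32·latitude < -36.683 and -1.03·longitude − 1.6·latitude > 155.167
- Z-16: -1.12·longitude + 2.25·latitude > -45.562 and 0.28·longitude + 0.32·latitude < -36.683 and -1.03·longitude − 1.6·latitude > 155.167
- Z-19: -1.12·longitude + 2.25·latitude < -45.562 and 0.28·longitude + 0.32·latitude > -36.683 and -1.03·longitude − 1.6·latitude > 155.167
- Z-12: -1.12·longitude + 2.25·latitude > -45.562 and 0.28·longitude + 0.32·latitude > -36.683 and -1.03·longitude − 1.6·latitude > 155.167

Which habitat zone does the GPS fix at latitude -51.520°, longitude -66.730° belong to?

Z-2

-1.12·-66.730 + 2.25·-51.520 = -41.182, which is > -45.562
0.28·-66.730 + 0.32·-51.520 = -35.171, which is > -36.683
-1.03·-66.730 − 1.6·-51.520 = 151.164, which is < 155.167
This sign pattern matches Z-2.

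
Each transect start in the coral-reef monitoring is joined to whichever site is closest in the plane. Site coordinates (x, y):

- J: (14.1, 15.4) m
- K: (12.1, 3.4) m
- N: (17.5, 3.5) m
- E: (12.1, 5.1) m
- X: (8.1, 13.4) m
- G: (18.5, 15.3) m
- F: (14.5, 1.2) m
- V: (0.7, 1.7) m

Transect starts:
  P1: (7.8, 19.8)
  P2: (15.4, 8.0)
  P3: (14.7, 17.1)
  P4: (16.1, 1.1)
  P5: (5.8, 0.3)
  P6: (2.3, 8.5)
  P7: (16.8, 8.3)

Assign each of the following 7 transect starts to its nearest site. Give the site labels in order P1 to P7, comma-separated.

X, E, J, F, V, V, N

P1 → X (d²=41.05)
P2 → E (d²=19.30)
P3 → J (d²=3.25)
P4 → F (d²=2.57)
P5 → V (d²=27.97)
P6 → V (d²=48.80)
P7 → N (d²=23.53)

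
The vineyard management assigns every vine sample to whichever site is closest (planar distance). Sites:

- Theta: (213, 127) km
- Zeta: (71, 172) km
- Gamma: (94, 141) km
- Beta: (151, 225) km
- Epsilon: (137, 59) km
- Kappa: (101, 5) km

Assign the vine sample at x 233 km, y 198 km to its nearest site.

Squared distances to each site:
Theta: 5441.000; Zeta: 26920.000; Gamma: 22570.000; Beta: 7453.000; Epsilon: 28537.000; Kappa: 54673.000.
Minimum at Theta.

Theta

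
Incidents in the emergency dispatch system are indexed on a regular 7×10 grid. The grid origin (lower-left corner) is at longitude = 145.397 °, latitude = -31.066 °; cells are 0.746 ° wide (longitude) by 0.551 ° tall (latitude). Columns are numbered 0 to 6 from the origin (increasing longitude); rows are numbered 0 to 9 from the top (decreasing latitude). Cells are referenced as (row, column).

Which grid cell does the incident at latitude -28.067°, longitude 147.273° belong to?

(4, 2)

Column index: ⌊(147.273 − 145.397) / 0.746⌋ = ⌊2.515⌋ = 2
Row offset from origin: ⌊(-28.067 − -31.066) / 0.551⌋ = ⌊5.443⌋ = 5 → row 4 (counted from top)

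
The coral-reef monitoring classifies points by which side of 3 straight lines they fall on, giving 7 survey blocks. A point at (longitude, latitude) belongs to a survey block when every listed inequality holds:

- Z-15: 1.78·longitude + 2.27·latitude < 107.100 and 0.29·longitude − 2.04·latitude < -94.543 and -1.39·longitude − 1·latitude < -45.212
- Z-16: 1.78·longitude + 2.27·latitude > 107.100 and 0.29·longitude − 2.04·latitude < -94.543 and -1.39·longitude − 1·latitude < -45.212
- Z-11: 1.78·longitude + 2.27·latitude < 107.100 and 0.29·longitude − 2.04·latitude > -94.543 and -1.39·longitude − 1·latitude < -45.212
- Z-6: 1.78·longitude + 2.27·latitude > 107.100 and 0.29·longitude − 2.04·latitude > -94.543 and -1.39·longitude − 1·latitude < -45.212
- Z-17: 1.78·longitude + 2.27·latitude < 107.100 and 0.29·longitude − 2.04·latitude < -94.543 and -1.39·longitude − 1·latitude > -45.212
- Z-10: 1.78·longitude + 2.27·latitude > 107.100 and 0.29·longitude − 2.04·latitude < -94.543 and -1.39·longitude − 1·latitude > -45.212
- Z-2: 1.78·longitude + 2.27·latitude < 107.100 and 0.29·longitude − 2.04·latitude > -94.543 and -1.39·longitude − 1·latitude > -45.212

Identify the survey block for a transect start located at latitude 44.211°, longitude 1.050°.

Z-11

1.78·1.050 + 2.27·44.211 = 102.228, which is < 107.100
0.29·1.050 − 2.04·44.211 = -89.886, which is > -94.543
-1.39·1.050 − 1·44.211 = -45.670, which is < -45.212
This sign pattern matches Z-11.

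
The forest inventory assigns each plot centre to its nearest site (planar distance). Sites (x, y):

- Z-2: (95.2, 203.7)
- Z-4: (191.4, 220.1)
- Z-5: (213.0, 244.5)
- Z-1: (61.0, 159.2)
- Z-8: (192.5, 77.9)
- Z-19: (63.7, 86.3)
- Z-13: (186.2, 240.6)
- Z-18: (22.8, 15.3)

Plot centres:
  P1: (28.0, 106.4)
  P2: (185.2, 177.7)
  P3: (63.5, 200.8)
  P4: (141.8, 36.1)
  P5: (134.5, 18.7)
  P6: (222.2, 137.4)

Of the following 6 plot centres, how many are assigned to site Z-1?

P1 → Z-19
P2 → Z-4
P3 → Z-2
P4 → Z-8
P5 → Z-8
P6 → Z-8
0 of the 6 go to Z-1.

0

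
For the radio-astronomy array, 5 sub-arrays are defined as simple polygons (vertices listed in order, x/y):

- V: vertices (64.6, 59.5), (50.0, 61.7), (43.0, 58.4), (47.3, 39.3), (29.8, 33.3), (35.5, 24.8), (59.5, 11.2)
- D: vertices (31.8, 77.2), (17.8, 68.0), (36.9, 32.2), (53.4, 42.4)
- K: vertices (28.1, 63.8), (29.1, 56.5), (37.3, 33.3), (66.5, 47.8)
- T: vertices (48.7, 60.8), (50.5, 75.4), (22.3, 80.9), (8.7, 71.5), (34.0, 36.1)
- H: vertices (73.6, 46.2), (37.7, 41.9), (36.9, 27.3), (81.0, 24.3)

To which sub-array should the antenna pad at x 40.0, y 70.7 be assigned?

Cast a ray rightward from (40.0, 70.7). For each polygon, the edges (by vertex number in listed order) whose endpoints lie on opposite sides of y = 70.7, where each meets that height, and whether that is right or left of the point:
V: no edge straddles that height → 0 crossings.
D: 1–2 at x≈21.91 (left), 4–1 at x≈35.83 (left) → 0 crossings.
K: no edge straddles that height → 0 crossings.
T: 1–2 at x≈49.92 (right), 4–5 at x≈9.27 (left) → 1 crossing.
H: no edge straddles that height → 0 crossings.
Only T has an odd count, so the point is inside T.

T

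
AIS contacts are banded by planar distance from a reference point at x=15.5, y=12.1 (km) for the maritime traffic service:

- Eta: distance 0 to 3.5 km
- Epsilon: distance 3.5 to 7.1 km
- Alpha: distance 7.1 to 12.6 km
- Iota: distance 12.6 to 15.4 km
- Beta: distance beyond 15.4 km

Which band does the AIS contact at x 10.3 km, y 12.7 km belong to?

Distance = √((10.3−15.5)² + (12.7−12.1)²) = √(27.040 + 0.360) = 5.235 km.
3.5 ≤ 5.235 < 7.1 → Epsilon.

Epsilon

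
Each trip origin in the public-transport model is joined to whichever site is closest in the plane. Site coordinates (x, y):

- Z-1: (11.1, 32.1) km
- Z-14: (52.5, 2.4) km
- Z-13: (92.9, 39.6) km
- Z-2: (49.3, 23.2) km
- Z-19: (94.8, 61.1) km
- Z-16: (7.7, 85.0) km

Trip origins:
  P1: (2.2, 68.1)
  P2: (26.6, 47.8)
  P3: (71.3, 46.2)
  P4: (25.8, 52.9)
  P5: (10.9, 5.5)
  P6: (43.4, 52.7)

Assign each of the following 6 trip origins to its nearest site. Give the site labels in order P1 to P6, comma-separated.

Z-16, Z-1, Z-13, Z-1, Z-1, Z-2

P1 → Z-16 (d²=315.86)
P2 → Z-1 (d²=486.74)
P3 → Z-13 (d²=510.12)
P4 → Z-1 (d²=648.73)
P5 → Z-1 (d²=707.60)
P6 → Z-2 (d²=905.06)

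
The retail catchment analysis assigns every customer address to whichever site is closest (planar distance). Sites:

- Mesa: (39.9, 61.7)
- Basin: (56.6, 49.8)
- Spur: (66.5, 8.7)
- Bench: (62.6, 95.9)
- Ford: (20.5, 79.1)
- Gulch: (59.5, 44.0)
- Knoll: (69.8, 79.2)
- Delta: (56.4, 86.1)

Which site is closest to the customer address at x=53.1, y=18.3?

Squared distances to each site:
Mesa: 2057.800; Basin: 1004.500; Spur: 271.720; Bench: 6112.010; Ford: 4759.400; Gulch: 701.450; Knoll: 3987.700; Delta: 4607.730.
Minimum at Spur.

Spur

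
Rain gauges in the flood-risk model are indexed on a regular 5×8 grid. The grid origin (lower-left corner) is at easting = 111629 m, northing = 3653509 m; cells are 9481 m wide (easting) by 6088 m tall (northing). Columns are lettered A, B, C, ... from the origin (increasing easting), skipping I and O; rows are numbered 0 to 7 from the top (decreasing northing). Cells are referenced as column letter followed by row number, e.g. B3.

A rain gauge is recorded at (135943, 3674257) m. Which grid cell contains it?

Column index: ⌊(135943 − 111629) / 9481⌋ = ⌊2.564⌋ = 2 → column C
Row offset from origin: ⌊(3674257 − 3653509) / 6088⌋ = ⌊3.408⌋ = 3 → row 4 (counted from top)

C4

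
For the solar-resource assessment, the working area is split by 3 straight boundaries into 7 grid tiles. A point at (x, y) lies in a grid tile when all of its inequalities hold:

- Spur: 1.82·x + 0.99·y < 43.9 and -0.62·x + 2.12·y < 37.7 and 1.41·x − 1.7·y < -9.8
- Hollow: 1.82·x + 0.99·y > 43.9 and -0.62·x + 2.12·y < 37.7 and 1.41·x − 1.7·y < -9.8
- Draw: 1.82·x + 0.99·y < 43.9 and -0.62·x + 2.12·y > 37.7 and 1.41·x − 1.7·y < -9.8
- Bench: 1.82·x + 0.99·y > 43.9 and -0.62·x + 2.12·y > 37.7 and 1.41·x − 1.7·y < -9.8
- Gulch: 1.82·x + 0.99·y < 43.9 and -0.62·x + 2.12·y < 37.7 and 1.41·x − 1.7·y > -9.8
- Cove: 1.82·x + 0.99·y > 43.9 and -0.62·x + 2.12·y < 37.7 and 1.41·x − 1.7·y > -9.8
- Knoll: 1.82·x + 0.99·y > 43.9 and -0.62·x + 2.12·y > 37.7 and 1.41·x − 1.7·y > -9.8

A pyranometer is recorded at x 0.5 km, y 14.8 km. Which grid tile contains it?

Spur

1.82·0.5 + 0.99·14.8 = 15.562, which is < 43.9
-0.62·0.5 + 2.12·14.8 = 31.066, which is < 37.7
1.41·0.5 − 1.7·14.8 = -24.455, which is < -9.8
This sign pattern matches Spur.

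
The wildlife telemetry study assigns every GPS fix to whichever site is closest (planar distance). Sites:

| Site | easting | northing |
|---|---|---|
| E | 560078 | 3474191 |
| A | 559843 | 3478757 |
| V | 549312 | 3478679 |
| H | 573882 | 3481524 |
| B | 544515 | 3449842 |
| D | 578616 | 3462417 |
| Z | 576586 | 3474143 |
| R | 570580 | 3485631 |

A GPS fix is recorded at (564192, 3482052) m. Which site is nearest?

Squared distances to each site:
E: 78720317.000; A: 29770826.000; V: 232791529.000; H: 94174884.000; B: 1424668429.000; D: 593585001.000; Z: 216163517.000; R: 53615785.000.
Minimum at A.

A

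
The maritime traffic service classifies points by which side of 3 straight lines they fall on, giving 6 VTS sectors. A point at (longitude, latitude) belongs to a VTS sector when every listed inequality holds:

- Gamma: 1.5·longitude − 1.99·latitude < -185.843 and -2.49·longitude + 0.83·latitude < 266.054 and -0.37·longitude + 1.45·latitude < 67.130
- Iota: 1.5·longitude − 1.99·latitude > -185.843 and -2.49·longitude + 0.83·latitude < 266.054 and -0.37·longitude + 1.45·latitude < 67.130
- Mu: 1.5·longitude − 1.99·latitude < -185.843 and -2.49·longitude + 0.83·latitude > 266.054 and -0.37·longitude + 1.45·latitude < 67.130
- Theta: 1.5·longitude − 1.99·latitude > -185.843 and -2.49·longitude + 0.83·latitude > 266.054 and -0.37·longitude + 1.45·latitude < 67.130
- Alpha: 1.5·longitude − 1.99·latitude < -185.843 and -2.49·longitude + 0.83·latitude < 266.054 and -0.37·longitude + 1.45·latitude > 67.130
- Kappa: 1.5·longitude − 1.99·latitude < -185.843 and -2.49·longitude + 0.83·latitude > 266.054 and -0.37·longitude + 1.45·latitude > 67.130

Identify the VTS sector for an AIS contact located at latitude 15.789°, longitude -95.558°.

1.5·-95.558 − 1.99·15.789 = -174.757, which is > -185.843
-2.49·-95.558 + 0.83·15.789 = 251.044, which is < 266.054
-0.37·-95.558 + 1.45·15.789 = 58.251, which is < 67.130
This sign pattern matches Iota.

Iota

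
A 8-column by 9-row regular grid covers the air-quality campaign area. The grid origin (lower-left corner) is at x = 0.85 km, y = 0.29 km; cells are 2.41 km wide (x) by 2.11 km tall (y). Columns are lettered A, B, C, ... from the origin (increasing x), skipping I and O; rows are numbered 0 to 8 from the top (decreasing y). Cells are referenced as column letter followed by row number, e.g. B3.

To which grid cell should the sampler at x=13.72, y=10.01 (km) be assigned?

F4

Column index: ⌊(13.72 − 0.85) / 2.41⌋ = ⌊5.340⌋ = 5 → column F
Row offset from origin: ⌊(10.01 − 0.29) / 2.11⌋ = ⌊4.607⌋ = 4 → row 4 (counted from top)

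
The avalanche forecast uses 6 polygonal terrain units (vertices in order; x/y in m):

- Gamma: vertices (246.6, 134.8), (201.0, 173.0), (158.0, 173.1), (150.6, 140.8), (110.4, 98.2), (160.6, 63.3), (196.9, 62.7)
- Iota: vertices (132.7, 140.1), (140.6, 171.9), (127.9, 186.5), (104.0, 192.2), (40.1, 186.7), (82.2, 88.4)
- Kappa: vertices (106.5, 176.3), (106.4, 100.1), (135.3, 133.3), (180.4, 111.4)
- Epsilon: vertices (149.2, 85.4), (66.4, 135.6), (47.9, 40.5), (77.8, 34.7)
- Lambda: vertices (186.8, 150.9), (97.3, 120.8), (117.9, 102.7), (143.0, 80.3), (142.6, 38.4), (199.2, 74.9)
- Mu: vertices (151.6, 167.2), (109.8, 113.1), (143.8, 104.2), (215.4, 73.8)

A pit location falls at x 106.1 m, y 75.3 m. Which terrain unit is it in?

Epsilon

Cast a ray rightward from (106.1, 75.3). For each polygon, the edges (by vertex number in listed order) whose endpoints lie on opposite sides of y = 75.3, where each meets that height, and whether that is right or left of the point:
Gamma: 5–6 at x≈143.34 (right), 7–1 at x≈205.59 (right) → 2 crossings.
Iota: no edge straddles that height → 0 crossings.
Kappa: no edge straddles that height → 0 crossings.
Epsilon: 2–3 at x≈54.67 (left), 4–1 at x≈134.98 (right) → 1 crossing.
Lambda: 4–5 at x≈142.95 (right), 6–1 at x≈199.13 (right) → 2 crossings.
Mu: 3–4 at x≈211.87 (right), 4–1 at x≈214.38 (right) → 2 crossings.
Only Epsilon has an odd count, so the point is inside Epsilon.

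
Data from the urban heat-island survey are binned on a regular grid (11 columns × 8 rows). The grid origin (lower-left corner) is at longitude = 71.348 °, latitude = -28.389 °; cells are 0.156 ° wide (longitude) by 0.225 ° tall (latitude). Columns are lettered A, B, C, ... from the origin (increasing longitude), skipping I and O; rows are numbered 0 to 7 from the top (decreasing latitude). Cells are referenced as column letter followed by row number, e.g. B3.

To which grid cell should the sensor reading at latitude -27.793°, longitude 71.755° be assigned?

C5

Column index: ⌊(71.755 − 71.348) / 0.156⌋ = ⌊2.609⌋ = 2 → column C
Row offset from origin: ⌊(-27.793 − -28.389) / 0.225⌋ = ⌊2.649⌋ = 2 → row 5 (counted from top)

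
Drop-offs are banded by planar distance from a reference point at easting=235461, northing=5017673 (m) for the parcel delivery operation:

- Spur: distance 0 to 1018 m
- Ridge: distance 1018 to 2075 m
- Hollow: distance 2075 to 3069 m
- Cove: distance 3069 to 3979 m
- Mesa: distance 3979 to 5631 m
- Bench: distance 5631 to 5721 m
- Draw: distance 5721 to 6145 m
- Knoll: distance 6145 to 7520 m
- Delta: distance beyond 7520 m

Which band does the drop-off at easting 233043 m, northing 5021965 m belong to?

Mesa

Distance = √((233043−235461)² + (5021965−5017673)²) = √(5846724.000 + 18421264.000) = 4926.255 m.
3979 ≤ 4926.255 < 5631 → Mesa.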